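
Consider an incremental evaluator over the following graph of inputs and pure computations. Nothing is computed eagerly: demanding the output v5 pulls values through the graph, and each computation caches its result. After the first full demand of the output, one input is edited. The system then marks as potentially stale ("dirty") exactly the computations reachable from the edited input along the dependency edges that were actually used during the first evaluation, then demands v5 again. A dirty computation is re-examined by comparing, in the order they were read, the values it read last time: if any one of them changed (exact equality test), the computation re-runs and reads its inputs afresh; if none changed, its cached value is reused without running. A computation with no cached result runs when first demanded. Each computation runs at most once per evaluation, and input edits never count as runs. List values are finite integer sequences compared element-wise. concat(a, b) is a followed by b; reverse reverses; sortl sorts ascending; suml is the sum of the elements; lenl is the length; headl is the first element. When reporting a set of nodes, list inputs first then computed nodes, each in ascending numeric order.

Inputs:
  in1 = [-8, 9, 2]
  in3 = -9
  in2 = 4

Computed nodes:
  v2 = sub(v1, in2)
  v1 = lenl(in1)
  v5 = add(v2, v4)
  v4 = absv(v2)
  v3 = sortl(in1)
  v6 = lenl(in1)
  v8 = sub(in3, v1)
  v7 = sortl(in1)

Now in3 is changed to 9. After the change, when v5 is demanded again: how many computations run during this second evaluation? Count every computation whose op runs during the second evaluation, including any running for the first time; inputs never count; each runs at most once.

Run set: none (0 run).
The important point: nothing the output needs ever reads in3, so the edit is invisible to it.

Initial pass — values computed on the first demand:
  v1 = lenl([-8, 9, 2]) = 3
  v2 = sub(3, 4) = -1
  v4 = absv(-1) = 1
  v5 = add(-1, 1) = 0

Second demand — change propagation:
  no demanded computation ever read in3, so the edit dirties nothing and nothing runs.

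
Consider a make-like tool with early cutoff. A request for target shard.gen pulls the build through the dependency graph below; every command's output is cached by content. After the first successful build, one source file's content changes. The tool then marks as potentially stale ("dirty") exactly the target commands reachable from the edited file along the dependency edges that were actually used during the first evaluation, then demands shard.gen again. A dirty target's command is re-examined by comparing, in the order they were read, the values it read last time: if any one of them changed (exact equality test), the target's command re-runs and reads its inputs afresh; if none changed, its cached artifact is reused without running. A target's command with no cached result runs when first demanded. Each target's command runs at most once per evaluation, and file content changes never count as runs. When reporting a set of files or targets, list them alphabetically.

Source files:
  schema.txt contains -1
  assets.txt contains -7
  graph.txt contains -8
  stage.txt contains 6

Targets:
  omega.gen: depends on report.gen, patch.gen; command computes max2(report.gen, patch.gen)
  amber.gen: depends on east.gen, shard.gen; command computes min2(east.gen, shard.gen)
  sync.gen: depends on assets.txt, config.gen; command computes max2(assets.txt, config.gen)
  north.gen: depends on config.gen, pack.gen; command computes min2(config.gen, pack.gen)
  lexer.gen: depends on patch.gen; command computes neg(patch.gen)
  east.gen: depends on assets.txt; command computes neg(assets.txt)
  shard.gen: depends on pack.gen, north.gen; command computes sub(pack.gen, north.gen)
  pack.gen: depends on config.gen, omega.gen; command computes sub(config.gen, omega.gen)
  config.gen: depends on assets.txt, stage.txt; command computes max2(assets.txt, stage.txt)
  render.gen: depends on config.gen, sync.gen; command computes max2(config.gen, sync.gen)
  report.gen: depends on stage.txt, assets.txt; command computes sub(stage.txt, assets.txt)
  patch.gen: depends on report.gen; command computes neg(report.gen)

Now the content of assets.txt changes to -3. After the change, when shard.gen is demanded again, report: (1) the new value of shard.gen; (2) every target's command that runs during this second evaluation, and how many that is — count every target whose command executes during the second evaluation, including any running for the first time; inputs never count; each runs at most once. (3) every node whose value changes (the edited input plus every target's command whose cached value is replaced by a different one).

Demanding shard.gen again yields 0.
7 target commands run: config.gen, north.gen, omega.gen, pack.gen, patch.gen, report.gen, shard.gen.
The nodes whose values change: assets.txt, north.gen, omega.gen, pack.gen, patch.gen, report.gen.

First demand of the output computes:
  config.gen = max2(-7, 6) = 6
  report.gen = sub(6, -7) = 13
  patch.gen = neg(13) = -13
  omega.gen = max2(13, -13) = 13
  pack.gen = sub(6, 13) = -7
  north.gen = min2(6, -7) = -7
  shard.gen = sub(-7, -7) = 0

After the edit, cleaning proceeds:
  config.gen: a read changed (assets.txt -7->-3) — executes, giving 6 — identical to its old value.
  report.gen: a read changed (assets.txt -7->-3) — executes, giving 9.
  patch.gen: a read changed (report.gen 13->9) — executes, giving -9.
  omega.gen: a read changed (report.gen 13->9; patch.gen -13->-9) — executes, giving 9.
  pack.gen: a read changed (omega.gen 13->9) — executes, giving -3.
  north.gen: a read changed (pack.gen -7->-3) — executes, giving -3.
  shard.gen: a read changed (pack.gen -7->-3; north.gen -7->-3) — executes, giving 0 — identical to its old value.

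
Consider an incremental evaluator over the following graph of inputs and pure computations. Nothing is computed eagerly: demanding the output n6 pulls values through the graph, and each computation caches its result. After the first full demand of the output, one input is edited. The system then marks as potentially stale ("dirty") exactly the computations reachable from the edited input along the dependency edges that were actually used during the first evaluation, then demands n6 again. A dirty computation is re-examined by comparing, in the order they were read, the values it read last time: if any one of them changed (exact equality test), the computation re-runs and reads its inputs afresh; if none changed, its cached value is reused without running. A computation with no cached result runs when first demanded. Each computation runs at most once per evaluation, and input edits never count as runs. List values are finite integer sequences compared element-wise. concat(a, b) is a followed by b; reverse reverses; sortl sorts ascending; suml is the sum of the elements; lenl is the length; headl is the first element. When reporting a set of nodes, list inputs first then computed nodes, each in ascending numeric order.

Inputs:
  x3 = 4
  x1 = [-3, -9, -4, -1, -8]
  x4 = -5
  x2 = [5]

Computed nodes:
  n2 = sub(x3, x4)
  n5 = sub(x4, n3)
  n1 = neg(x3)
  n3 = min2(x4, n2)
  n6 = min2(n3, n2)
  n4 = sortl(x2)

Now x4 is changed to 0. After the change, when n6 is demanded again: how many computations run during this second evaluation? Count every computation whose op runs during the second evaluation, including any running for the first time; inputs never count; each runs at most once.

Initial pass — values computed on the first demand:
  n2 = sub(4, -5) = 9
  n3 = min2(-5, 9) = -5
  n6 = min2(-5, 9) = -5

Second demand — change propagation:
  n2: re-runs because x4 -5->0; new result 4.
  n3: re-runs because x4 -5->0; n2 9->4; new result 0.
  n6: re-runs because n3 -5->0; n2 9->4; new result 0.

Run set: n2, n3, n6 (3 run).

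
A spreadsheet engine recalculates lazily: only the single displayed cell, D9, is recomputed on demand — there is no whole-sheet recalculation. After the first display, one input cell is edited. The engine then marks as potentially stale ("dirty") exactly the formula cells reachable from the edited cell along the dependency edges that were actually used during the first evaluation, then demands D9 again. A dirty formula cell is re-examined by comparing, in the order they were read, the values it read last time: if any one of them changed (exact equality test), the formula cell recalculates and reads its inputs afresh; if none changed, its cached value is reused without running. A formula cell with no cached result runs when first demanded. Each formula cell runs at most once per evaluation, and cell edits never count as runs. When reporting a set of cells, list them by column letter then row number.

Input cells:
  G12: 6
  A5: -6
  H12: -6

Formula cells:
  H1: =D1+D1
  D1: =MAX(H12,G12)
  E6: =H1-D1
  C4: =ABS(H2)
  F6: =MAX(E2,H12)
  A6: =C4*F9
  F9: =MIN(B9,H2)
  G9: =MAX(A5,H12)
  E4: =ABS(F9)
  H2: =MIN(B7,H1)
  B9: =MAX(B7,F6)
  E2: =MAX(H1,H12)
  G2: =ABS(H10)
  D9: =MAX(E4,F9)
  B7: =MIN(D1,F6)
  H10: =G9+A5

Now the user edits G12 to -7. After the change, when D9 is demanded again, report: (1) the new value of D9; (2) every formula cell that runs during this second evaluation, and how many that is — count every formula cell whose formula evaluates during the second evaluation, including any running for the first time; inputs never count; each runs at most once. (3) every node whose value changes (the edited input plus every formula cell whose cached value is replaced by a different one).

New value of D9: 12.
Formula cells that run: B7, B9, D1, D9, E2, E4, F6, F9, H1, H2 — 10 in total.
Values that change: B7, B9, D1, D9, E2, E4, F6, F9, G12, H1, H2.

First evaluation (everything demanded from the output):
  D1 = MAX(-6, 6) = 6
  H1 = 6 + 6 = 12
  E2 = MAX(12, -6) = 12
  F6 = MAX(12, -6) = 12
  B7 = MIN(6, 12) = 6
  B9 = MAX(6, 12) = 12
  H2 = MIN(6, 12) = 6
  F9 = MIN(12, 6) = 6
  E4 = ABS(6) = 6
  D9 = MAX(6, 6) = 6

Propagation after the edit:
  D1: runs — G12 6->-7; result -6.
  H1: runs — D1 6->-6; D1 6->-6; result -12.
  E2: runs — H1 12->-12; result -6.
  F6: runs — E2 12->-6; result -6.
  B7: runs — D1 6->-6; F6 12->-6; result -6.
  B9: runs — B7 6->-6; F6 12->-6; result -6.
  H2: runs — B7 6->-6; H1 12->-12; result -12.
  F9: runs — B9 12->-6; H2 6->-12; result -12.
  E4: runs — F9 6->-12; result 12.
  D9: runs — E4 6->12; F9 6->-12; result 12.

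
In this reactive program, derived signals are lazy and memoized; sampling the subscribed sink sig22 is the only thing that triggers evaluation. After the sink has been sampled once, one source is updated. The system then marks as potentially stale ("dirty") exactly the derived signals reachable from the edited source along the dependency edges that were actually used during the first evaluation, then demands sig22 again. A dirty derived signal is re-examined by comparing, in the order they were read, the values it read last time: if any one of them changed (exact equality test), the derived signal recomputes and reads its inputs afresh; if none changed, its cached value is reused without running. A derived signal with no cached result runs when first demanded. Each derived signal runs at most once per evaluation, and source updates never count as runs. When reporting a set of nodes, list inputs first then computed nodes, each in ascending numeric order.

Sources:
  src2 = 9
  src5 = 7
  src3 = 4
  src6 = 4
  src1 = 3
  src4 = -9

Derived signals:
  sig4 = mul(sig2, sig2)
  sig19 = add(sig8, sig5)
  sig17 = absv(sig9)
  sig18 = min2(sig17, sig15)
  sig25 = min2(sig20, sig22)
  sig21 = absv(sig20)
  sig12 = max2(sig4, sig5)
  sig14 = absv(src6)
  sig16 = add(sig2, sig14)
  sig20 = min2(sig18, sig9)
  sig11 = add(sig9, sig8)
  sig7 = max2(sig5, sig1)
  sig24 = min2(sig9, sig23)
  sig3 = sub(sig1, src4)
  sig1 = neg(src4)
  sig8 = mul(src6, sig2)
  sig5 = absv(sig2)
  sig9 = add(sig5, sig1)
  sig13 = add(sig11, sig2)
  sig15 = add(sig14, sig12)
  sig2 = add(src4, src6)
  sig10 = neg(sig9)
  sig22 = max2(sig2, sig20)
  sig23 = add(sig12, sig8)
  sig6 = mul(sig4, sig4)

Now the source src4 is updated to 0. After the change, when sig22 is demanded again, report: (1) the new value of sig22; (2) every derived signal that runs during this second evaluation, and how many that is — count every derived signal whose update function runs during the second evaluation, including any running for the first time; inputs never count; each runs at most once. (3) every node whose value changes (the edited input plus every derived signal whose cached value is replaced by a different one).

First demand of the output computes:
  sig1 = neg(-9) = 9
  sig2 = add(-9, 4) = -5
  sig4 = mul(-5, -5) = 25
  sig5 = absv(-5) = 5
  sig9 = add(5, 9) = 14
  sig12 = max2(25, 5) = 25
  sig14 = absv(4) = 4
  sig15 = add(4, 25) = 29
  sig17 = absv(14) = 14
  sig18 = min2(14, 29) = 14
  sig20 = min2(14, 14) = 14
  sig22 = max2(-5, 14) = 14

After the edit, cleaning proceeds:
  sig1: a read changed (src4 -9->0) — executes, giving 0.
  sig2: a read changed (src4 -9->0) — executes, giving 4.
  sig4: a read changed (sig2 -5->4; sig2 -5->4) — executes, giving 16.
  sig5: a read changed (sig2 -5->4) — executes, giving 4.
  sig9: a read changed (sig5 5->4; sig1 9->0) — executes, giving 4.
  sig12: a read changed (sig4 25->16; sig5 5->4) — executes, giving 16.
  sig15: a read changed (sig12 25->16) — executes, giving 20.
  sig17: a read changed (sig9 14->4) — executes, giving 4.
  sig18: a read changed (sig17 14->4; sig15 29->20) — executes, giving 4.
  sig20: a read changed (sig18 14->4; sig9 14->4) — executes, giving 4.
  sig22: a read changed (sig2 -5->4; sig20 14->4) — executes, giving 4.

Demanding sig22 again yields 4.
11 derived signals run: sig1, sig2, sig4, sig5, sig9, sig12, sig15, sig17, sig18, sig20, sig22.
The nodes whose values change: src4, sig1, sig2, sig4, sig5, sig9, sig12, sig15, sig17, sig18, sig20, sig22.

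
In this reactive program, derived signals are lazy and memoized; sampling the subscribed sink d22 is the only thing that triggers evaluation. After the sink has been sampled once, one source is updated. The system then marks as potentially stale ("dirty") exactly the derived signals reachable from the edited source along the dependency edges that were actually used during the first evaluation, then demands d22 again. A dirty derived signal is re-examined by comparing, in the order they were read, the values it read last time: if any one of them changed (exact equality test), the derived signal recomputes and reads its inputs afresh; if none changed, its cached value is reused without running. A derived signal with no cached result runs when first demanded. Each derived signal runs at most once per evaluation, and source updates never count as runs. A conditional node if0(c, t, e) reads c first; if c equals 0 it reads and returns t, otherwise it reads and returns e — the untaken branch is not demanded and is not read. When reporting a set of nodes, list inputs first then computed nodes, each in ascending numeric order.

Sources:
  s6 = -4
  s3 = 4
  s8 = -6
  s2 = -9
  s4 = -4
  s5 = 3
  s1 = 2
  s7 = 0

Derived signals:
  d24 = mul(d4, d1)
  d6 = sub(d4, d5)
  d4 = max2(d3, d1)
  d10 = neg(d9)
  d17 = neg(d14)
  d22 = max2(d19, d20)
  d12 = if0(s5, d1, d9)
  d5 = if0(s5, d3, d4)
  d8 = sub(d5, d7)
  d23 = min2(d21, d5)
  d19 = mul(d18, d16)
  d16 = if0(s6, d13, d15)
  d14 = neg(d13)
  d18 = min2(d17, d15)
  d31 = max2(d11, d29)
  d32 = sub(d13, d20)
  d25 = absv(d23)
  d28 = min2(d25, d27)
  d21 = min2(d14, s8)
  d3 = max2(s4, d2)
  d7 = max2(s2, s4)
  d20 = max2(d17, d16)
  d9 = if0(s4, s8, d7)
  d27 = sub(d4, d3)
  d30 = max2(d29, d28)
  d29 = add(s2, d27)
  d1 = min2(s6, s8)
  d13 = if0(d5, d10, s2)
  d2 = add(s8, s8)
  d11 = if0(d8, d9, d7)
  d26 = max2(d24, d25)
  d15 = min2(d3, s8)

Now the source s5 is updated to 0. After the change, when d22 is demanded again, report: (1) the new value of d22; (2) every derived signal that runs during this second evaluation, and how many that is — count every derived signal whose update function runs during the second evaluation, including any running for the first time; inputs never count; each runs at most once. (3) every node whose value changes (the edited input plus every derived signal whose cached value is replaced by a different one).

First demand of the output computes:
  d1 = min2(-4, -6) = -6
  d2 = add(-6, -6) = -12
  d3 = max2(-4, -12) = -4
  d4 = max2(-4, -6) = -4
  d5 = if0(s5=3 -> else branch d4) = -4
  d13 = if0(d5=-4 -> else branch s2) = -9
  d14 = neg(-9) = 9
  d15 = min2(-4, -6) = -6
  d16 = if0(s6=-4 -> else branch d15) = -6
  d17 = neg(9) = -9
  d18 = min2(-9, -6) = -9
  d19 = mul(-9, -6) = 54
  d20 = max2(-9, -6) = -6
  d22 = max2(54, -6) = 54

After the edit, cleaning proceeds:
  d5: a read changed (s5 3->0) — executes, giving -4 — identical to its old value.
  d13: dirty, but its reads are unchanged (d5 unchanged, s2 unchanged); cached -9 stands.
  d14: dirty, but its reads are unchanged (d13 unchanged); cached 9 stands.
  d17: dirty, but its reads are unchanged (d14 unchanged); cached -9 stands.
  d18: dirty, but its reads are unchanged (d17 unchanged, d15 unchanged); cached -9 stands.
  d19: dirty, but its reads are unchanged (d18 unchanged, d16 unchanged); cached 54 stands.
  d20: dirty, but its reads are unchanged (d17 unchanged, d16 unchanged); cached -6 stands.
  d22: dirty, but its reads are unchanged (d19 unchanged, d20 unchanged); cached 54 stands.

Note the absorption at d5: it re-runs yet its value is the same, leaving the output's value untouched.

Demanding d22 again yields 54.
1 derived signals run: d5.
The nodes whose values change: s5.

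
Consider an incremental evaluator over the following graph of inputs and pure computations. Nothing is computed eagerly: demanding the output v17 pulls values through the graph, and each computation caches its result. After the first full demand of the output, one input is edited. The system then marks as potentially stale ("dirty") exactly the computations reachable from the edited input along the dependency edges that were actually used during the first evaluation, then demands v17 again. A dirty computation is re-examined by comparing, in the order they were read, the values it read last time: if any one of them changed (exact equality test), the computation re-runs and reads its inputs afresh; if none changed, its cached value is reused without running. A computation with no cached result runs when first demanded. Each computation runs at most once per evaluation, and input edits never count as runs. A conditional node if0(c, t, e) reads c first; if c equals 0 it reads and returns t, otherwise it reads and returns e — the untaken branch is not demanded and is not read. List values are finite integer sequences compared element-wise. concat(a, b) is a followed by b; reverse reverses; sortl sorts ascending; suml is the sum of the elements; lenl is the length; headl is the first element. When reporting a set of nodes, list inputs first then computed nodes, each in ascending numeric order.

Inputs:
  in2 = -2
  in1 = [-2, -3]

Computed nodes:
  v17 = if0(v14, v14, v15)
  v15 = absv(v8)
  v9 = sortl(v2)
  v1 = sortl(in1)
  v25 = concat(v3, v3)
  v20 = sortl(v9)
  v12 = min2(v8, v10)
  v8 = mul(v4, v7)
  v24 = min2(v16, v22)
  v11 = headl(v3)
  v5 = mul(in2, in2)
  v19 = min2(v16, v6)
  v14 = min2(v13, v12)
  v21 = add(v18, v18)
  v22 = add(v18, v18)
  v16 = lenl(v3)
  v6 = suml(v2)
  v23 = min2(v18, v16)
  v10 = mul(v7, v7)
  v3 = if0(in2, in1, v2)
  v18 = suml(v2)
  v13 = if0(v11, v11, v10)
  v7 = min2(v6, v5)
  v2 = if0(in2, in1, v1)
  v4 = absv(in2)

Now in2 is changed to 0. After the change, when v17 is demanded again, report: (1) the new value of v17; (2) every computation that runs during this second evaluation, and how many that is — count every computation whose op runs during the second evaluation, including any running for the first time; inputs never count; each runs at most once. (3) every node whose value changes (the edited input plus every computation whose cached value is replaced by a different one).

Initial pass — values computed on the first demand:
  v1 = sortl([-2, -3]) = [-3, -2]
  v2 = if0(in2=-2 -> else branch v1) = [-3, -2]
  v3 = if0(in2=-2 -> else branch v2) = [-3, -2]
  v4 = absv(-2) = 2
  v5 = mul(-2, -2) = 4
  v6 = suml([-3, -2]) = -5
  v7 = min2(-5, 4) = -5
  v8 = mul(2, -5) = -10
  v10 = mul(-5, -5) = 25
  v11 = headl([-3, -2]) = -3
  v12 = min2(-10, 25) = -10
  v13 = if0(v11=-3 -> else branch v10) = 25
  v14 = min2(25, -10) = -10
  v15 = absv(-10) = 10
  v17 = if0(v14=-10 -> else branch v15) = 10

Second demand — change propagation:
  v2: re-runs because in2 -2->0; new result [-2, -3].
  v3: re-runs because in2 -2->0; v2 [-3, -2]->[-2, -3]; new result [-2, -3].
  v4: re-runs because in2 -2->0; new result 0.
  v5: re-runs because in2 -2->0; in2 -2->0; new result 0.
  v6: re-runs because v2 [-3, -2]->[-2, -3]; new result -5 (unchanged).
  v7: re-runs because v5 4->0; new result -5 (unchanged).
  v8: re-runs because v4 2->0; new result 0.
  v10: re-examined; everything it read last time is the same (v7 unchanged, v7 unchanged) — cache 25 kept, no run.
  v11: re-runs because v3 [-3, -2]->[-2, -3]; new result -2.
  v12: re-runs because v8 -10->0; new result 0.
  v13: re-runs because v11 -3->-2; new result 25 (unchanged).
  v14: re-runs because v12 -10->0; new result 0.
  v15: dirty yet unreached — the second evaluation never asks for it.
  v17: re-runs because v14 -10->0; new result 0.

The important point: the flipped condition redirects demand; v15 is left stale, never re-checked.

v17 now evaluates to 0.
Run set: v2, v3, v4, v5, v6, v7, v8, v11, v12, v13, v14, v17 (12 run).
Changed values: in2, v2, v3, v4, v5, v8, v11, v12, v14, v17.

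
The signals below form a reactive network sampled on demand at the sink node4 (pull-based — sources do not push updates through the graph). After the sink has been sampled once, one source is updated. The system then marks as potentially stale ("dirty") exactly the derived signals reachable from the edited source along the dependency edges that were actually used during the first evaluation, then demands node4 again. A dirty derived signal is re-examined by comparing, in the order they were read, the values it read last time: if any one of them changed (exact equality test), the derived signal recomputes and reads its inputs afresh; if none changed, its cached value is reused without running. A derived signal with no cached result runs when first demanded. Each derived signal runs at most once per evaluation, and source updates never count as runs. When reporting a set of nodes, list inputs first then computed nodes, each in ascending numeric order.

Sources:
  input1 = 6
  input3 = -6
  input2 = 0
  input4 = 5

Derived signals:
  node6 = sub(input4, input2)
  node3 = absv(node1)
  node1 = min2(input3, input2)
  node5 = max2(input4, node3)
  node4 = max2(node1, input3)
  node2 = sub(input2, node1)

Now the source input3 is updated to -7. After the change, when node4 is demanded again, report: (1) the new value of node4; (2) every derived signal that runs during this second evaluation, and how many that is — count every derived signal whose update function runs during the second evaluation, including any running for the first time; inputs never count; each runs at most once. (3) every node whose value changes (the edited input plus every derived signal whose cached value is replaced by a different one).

Initial pass — values computed on the first demand:
  node1 = min2(-6, 0) = -6
  node4 = max2(-6, -6) = -6

Second demand — change propagation:
  node1: re-runs because input3 -6->-7; new result -7.
  node4: re-runs because node1 -6->-7; input3 -6->-7; new result -7.

node4 now evaluates to -7.
Run set: node1, node4 (2 run).
Changed values: input3, node1, node4.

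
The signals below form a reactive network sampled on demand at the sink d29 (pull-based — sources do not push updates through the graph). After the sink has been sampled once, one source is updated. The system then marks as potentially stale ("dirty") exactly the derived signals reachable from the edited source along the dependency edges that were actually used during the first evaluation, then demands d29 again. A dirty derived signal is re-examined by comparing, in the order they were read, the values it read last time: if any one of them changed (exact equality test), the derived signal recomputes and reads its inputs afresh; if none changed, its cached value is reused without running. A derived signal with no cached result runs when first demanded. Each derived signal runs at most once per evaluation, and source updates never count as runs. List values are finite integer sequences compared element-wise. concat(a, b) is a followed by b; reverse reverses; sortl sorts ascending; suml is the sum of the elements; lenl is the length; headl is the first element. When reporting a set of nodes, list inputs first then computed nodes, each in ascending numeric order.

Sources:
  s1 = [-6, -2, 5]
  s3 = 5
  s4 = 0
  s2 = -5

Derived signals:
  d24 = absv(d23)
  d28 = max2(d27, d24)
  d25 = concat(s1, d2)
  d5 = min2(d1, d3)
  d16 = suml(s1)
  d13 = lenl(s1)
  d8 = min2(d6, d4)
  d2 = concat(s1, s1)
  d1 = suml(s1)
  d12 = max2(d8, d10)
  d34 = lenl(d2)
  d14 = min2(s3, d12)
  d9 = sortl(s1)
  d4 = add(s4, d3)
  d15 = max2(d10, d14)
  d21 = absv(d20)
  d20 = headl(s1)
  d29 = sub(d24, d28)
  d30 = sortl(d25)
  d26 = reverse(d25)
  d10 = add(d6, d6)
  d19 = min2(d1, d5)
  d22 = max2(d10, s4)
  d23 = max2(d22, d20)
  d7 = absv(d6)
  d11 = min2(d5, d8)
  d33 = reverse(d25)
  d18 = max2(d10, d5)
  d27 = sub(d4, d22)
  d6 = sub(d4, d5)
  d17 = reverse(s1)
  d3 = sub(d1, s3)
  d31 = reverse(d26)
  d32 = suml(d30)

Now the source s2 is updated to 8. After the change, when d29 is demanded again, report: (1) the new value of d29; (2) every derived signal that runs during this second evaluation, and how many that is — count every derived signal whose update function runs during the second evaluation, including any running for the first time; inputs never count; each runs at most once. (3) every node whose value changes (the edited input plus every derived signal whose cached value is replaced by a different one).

d29 now evaluates to 0.
Run set: none (0 run).
Changed values: s2.
The important point: nothing the output needs ever reads s2, so the edit is invisible to it.

Initial pass — values computed on the first demand:
  d1 = suml([-6, -2, 5]) = -3
  d3 = sub(-3, 5) = -8
  d4 = add(0, -8) = -8
  d5 = min2(-3, -8) = -8
  d6 = sub(-8, -8) = 0
  d10 = add(0, 0) = 0
  d20 = headl([-6, -2, 5]) = -6
  d22 = max2(0, 0) = 0
  d23 = max2(0, -6) = 0
  d24 = absv(0) = 0
  d27 = sub(-8, 0) = -8
  d28 = max2(-8, 0) = 0
  d29 = sub(0, 0) = 0

Second demand — change propagation:
  no demanded computation ever read s2, so the edit dirties nothing and nothing runs.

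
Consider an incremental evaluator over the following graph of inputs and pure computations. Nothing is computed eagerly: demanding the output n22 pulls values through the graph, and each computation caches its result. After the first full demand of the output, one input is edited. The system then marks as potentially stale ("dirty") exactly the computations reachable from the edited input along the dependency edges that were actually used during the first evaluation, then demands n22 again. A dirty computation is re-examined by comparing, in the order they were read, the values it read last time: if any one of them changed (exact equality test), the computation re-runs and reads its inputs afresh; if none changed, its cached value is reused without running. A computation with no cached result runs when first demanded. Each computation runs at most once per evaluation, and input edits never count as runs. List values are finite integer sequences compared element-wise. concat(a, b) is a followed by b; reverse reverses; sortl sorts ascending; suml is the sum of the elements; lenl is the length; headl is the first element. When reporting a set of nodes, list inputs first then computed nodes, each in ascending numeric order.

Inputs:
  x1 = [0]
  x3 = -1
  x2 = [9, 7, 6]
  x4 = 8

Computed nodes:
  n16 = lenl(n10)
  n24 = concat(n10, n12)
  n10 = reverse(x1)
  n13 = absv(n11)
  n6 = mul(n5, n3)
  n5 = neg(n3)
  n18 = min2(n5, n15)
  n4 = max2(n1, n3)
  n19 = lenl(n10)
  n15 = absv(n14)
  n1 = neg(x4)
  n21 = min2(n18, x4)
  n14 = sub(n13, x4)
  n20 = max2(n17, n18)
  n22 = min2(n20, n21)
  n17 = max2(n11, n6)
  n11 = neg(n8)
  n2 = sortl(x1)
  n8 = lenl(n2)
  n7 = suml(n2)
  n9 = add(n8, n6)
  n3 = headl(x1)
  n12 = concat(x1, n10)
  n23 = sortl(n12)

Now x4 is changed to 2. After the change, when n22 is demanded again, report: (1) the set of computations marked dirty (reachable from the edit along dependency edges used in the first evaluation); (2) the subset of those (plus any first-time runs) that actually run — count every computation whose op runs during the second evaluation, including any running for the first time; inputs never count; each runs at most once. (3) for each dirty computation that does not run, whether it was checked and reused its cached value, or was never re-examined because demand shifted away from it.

Initial pass — values computed on the first demand:
  n2 = sortl([0]) = [0]
  n3 = headl([0]) = 0
  n5 = neg(0) = 0
  n6 = mul(0, 0) = 0
  n8 = lenl([0]) = 1
  n11 = neg(1) = -1
  n13 = absv(-1) = 1
  n14 = sub(1, 8) = -7
  n15 = absv(-7) = 7
  n17 = max2(-1, 0) = 0
  n18 = min2(0, 7) = 0
  n20 = max2(0, 0) = 0
  n21 = min2(0, 8) = 0
  n22 = min2(0, 0) = 0

Second demand — change propagation:
  n14: re-runs because x4 8->2; new result -1.
  n15: re-runs because n14 -7->-1; new result 1.
  n18: re-runs because n15 7->1; new result 0 (unchanged).
  n20: re-examined; everything it read last time is the same (n17 unchanged, n18 unchanged) — cache 0 kept, no run.
  n21: re-runs because x4 8->2; new result 0 (unchanged).
  n22: re-examined; everything it read last time is the same (n20 unchanged, n21 unchanged) — cache 0 kept, no run.

The important point: at n20 every value read last time is unchanged, so the dirty flag clears without a run.

Dirty set: n14, n15, n18, n20, n21, n22.
Run set: n14, n15, n18, n21 (4 run).
Re-examined without running (cache reused): n20, n22.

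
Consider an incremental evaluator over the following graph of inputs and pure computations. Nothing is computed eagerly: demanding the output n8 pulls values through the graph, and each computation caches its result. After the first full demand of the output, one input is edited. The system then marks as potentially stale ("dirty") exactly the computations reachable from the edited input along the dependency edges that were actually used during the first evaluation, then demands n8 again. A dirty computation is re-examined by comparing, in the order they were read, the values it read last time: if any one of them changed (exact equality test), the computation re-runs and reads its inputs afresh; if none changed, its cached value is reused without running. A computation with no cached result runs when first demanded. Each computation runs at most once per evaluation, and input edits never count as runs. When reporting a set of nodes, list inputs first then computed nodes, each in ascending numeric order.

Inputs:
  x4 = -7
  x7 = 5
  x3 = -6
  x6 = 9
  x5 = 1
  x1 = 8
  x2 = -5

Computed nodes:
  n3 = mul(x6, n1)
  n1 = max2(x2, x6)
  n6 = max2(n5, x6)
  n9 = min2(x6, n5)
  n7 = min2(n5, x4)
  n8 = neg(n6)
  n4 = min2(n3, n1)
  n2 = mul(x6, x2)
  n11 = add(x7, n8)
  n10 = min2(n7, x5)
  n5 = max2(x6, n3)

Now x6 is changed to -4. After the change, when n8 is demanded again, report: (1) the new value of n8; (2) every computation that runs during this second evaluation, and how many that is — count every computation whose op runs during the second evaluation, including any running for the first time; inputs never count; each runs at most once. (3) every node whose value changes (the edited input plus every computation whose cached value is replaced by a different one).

Initial pass — values computed on the first demand:
  n1 = max2(-5, 9) = 9
  n3 = mul(9, 9) = 81
  n5 = max2(9, 81) = 81
  n6 = max2(81, 9) = 81
  n8 = neg(81) = -81

Second demand — change propagation:
  n1: re-runs because x6 9->-4; new result -4.
  n3: re-runs because x6 9->-4; n1 9->-4; new result 16.
  n5: re-runs because x6 9->-4; n3 81->16; new result 16.
  n6: re-runs because n5 81->16; x6 9->-4; new result 16.
  n8: re-runs because n6 81->16; new result -16.

n8 now evaluates to -16.
Run set: n1, n3, n5, n6, n8 (5 run).
Changed values: x6, n1, n3, n5, n6, n8.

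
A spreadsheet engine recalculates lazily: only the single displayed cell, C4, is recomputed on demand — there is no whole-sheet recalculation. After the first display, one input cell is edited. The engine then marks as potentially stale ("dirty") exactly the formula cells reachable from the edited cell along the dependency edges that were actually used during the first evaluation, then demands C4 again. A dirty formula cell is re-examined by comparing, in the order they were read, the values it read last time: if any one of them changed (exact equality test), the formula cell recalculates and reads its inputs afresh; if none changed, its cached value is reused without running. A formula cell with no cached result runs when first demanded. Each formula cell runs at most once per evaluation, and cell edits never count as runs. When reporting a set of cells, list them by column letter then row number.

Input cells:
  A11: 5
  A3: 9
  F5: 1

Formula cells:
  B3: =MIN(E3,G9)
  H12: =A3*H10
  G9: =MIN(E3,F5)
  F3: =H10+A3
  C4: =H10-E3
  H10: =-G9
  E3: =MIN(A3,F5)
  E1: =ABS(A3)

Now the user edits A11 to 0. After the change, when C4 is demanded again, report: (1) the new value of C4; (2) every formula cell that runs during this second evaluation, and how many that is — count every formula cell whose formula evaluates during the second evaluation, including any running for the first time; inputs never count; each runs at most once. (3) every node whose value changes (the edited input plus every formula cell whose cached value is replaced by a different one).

New value of C4: -2.
Formula cells that run: none — 0 in total.
Values that change: A11.
Key observation: A11 is never demanded by the output, so the edit triggers no recomputation at all.

First evaluation (everything demanded from the output):
  E3 = MIN(9, 1) = 1
  G9 = MIN(1, 1) = 1
  H10 = -(1) = -1
  C4 = -1 - 1 = -2

Propagation after the edit:
  A11 feeds no computation that the output demands — nothing is marked dirty and nothing runs.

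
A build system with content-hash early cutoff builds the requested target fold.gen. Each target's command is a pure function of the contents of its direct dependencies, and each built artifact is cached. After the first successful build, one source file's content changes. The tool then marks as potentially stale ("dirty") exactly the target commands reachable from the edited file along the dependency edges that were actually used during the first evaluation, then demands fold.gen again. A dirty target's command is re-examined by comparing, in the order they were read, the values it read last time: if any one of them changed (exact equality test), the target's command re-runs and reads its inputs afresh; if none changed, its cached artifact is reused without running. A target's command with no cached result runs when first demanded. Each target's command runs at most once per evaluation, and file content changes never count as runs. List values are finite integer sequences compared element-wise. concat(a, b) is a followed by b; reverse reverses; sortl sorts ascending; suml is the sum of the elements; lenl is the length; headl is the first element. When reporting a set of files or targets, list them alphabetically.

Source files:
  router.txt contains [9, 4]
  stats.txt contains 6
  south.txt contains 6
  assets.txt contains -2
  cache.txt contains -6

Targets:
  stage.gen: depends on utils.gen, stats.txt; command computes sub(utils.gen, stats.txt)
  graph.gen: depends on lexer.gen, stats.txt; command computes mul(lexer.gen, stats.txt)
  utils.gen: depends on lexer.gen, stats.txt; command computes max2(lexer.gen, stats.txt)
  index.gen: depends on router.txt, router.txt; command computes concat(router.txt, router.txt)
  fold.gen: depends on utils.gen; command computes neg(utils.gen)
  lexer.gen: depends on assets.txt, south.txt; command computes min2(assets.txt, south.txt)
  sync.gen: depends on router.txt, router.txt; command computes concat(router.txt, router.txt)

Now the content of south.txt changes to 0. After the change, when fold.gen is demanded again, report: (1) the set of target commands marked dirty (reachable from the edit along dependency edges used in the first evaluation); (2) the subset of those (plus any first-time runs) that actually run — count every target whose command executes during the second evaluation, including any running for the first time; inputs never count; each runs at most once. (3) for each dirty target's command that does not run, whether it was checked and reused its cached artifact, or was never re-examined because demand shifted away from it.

Marked dirty: fold.gen, lexer.gen, utils.gen.
Target commands that run: lexer.gen — 1 in total.
Checked but reused from cache: fold.gen, utils.gen.
Key observation: the change is absorbed at lexer.gen — it re-runs but produces the same value, and the output's value is unchanged.

First evaluation (everything demanded from the output):
  lexer.gen = min2(-2, 6) = -2
  utils.gen = max2(-2, 6) = 6
  fold.gen = neg(6) = -6

Propagation after the edit:
  lexer.gen: runs — south.txt 6->0; result -2 (same value as before).
  utils.gen: checked — values it read are unchanged (lexer.gen unchanged, stats.txt unchanged); reused cached 6 without running.
  fold.gen: checked — values it read are unchanged (utils.gen unchanged); reused cached -6 without running.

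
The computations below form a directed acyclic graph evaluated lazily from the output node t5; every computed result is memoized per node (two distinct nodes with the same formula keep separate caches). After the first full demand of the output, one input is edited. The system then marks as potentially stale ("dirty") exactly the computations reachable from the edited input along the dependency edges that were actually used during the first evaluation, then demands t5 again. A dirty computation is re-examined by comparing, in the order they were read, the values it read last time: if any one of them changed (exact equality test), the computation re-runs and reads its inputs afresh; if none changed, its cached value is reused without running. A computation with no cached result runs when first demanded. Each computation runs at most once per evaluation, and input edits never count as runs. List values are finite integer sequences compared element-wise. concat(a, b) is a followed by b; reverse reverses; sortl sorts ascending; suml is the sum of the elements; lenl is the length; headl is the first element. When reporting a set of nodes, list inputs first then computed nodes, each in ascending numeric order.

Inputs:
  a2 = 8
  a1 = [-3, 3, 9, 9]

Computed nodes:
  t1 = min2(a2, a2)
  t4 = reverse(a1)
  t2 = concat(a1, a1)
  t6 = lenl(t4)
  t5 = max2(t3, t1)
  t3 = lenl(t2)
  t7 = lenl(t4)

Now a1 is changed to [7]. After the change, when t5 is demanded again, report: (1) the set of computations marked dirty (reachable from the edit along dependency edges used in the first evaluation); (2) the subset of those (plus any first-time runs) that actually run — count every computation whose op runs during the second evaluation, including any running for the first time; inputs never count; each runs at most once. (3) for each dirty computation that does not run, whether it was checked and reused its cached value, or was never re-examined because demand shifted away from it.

The edit dirties: t2, t3, t5.
3 computations run: t2, t3, t5.
No dirty computation escaped a run.

First demand of the output computes:
  t1 = min2(8, 8) = 8
  t2 = concat([-3, 3, 9, 9], [-3, 3, 9, 9]) = [-3, 3, 9, 9, -3, 3, 9, 9]
  t3 = lenl([-3, 3, 9, 9, -3, 3, 9, 9]) = 8
  t5 = max2(8, 8) = 8

After the edit, cleaning proceeds:
  t2: a read changed (a1 [-3, 3, 9, 9]->[7]; a1 [-3, 3, 9, 9]->[7]) — executes, giving [7, 7].
  t3: a read changed (t2 [-3, 3, 9, 9, -3, 3, 9, 9]->[7, 7]) — executes, giving 2.
  t5: a read changed (t3 8->2) — executes, giving 8 — identical to its old value.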